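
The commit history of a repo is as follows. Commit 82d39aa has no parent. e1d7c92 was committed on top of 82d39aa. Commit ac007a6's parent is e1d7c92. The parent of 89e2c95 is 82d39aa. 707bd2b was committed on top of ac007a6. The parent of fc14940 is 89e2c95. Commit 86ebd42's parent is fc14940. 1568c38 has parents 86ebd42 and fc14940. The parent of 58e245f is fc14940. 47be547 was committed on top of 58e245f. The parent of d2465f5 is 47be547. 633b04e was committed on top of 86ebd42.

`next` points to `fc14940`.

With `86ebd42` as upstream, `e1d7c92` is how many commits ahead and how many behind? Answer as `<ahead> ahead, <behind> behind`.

1 ahead, 3 behind

Reachable from e1d7c92: {82d39aa, e1d7c92}.
Reachable from 86ebd42: {82d39aa, 86ebd42, 89e2c95, fc14940}.
Only in e1d7c92's history (ahead): {e1d7c92} — 1.
Only in 86ebd42's history (behind): {86ebd42, 89e2c95, fc14940} — 3.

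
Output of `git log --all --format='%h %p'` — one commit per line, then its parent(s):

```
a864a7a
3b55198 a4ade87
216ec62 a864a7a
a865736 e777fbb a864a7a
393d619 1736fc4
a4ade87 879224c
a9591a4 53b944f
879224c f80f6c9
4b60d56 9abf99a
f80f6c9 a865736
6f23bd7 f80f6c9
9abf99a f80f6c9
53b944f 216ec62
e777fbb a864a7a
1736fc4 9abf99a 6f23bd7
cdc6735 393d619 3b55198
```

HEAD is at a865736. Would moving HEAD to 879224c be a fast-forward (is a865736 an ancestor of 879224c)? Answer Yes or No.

Yes

A fast-forward from a865736 to 879224c is possible iff a865736 is an ancestor of 879224c.
Ancestors of 879224c: {879224c, a864a7a, a865736, e777fbb, f80f6c9}.
a865736 is among them, so fast-forward is possible.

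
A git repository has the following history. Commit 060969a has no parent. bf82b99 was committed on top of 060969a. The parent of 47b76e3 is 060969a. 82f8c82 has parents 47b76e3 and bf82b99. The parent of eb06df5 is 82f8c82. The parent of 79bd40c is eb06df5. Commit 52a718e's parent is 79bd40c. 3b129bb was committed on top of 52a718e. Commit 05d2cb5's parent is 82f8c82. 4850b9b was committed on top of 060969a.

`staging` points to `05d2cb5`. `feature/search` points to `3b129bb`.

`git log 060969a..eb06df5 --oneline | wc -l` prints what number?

4

Reachable from eb06df5: {060969a, 47b76e3, 82f8c82, bf82b99, eb06df5}.
Reachable from 060969a: {060969a}.
In eb06df5's history but not 060969a's: {47b76e3, 82f8c82, bf82b99, eb06df5} — 4 commits.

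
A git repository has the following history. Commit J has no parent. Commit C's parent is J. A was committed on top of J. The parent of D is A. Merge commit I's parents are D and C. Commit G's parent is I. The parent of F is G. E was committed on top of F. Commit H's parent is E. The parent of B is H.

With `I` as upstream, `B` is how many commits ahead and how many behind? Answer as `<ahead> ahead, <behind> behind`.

5 ahead, 0 behind

Reachable from B: {A, B, C, D, E, F, G, H, I, J}.
Reachable from I: {A, C, D, I, J}.
Only in B's history (ahead): {B, E, F, G, H} — 5.
Only in I's history (behind): {} — 0.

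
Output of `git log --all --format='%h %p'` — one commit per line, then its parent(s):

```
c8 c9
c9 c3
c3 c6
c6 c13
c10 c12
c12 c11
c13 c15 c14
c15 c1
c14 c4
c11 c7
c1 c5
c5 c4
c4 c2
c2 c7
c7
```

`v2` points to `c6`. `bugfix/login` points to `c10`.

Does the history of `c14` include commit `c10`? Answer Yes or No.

Ancestors of c14: {c14, c2, c4, c7}.
c10 is not in that set, so it is not an ancestor of c14.

No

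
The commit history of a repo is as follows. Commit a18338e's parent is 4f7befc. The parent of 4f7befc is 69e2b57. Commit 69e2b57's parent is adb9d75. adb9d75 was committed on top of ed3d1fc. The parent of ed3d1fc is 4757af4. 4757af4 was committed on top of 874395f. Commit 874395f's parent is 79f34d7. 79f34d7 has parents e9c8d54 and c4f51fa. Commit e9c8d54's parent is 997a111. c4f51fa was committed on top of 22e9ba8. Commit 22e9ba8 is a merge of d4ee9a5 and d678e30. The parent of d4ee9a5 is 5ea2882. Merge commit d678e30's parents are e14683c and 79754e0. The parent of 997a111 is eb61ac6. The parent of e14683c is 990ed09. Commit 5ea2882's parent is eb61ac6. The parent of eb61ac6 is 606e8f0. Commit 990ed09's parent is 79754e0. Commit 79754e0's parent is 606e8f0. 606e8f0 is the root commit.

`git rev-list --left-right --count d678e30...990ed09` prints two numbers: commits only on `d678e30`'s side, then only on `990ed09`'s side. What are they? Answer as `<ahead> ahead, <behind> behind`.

2 ahead, 0 behind

Reachable from d678e30: {606e8f0, 79754e0, 990ed09, d678e30, e14683c}.
Reachable from 990ed09: {606e8f0, 79754e0, 990ed09}.
Only in d678e30's history (ahead): {d678e30, e14683c} — 2.
Only in 990ed09's history (behind): {} — 0.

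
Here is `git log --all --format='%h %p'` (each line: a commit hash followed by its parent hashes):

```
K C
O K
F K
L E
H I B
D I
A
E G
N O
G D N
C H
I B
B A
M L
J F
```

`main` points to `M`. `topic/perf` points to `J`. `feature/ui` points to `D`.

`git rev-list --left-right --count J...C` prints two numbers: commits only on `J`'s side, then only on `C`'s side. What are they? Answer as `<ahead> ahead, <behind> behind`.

Reachable from J: {A, B, C, F, H, I, J, K}.
Reachable from C: {A, B, C, H, I}.
Only in J's history (ahead): {F, J, K} — 3.
Only in C's history (behind): {} — 0.

3 ahead, 0 behind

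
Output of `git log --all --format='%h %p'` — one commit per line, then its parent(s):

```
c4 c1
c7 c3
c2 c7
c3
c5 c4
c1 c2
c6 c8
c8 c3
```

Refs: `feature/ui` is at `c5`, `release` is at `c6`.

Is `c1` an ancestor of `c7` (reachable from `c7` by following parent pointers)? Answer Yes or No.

No

Ancestors of c7: {c3, c7}.
c1 is not in that set, so it is not an ancestor of c7.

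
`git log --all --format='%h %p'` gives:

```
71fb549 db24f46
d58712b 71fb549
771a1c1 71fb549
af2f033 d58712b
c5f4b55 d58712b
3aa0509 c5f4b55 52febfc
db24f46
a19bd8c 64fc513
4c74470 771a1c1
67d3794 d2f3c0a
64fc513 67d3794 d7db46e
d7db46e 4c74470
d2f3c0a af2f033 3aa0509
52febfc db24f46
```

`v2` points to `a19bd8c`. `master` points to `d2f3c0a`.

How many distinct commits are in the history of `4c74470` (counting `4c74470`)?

4

Walking parent pointers from 4c74470: reachable set = {4c74470, 71fb549, 771a1c1, db24f46}.
That is 4 commits.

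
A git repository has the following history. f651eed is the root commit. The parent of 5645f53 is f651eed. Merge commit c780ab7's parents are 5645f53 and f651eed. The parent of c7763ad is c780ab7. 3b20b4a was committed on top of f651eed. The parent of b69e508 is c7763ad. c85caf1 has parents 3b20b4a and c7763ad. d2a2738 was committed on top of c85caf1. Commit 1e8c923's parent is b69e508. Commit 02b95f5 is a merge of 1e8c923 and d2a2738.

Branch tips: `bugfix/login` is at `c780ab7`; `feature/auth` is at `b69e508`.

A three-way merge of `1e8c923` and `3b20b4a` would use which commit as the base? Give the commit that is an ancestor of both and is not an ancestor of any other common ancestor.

Ancestors of 1e8c923: {1e8c923, 5645f53, b69e508, c7763ad, c780ab7, f651eed}.
Ancestors of 3b20b4a: {3b20b4a, f651eed}.
Common ancestors: {f651eed}.
The only common ancestor is f651eed, so it is the merge base.

f651eed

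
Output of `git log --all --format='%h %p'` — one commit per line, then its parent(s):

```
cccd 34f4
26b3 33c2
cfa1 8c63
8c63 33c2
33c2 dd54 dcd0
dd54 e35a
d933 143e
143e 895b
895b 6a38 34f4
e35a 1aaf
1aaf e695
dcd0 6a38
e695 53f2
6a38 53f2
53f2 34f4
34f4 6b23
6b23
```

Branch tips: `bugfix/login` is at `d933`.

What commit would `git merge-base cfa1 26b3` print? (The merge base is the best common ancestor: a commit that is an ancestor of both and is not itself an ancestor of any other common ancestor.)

Ancestors of cfa1: {1aaf, 33c2, 34f4, 53f2, 6a38, 6b23, 8c63, cfa1, dcd0, dd54, e35a, e695}.
Ancestors of 26b3: {1aaf, 26b3, 33c2, 34f4, 53f2, 6a38, 6b23, dcd0, dd54, e35a, e695}.
Common ancestors: {1aaf, 33c2, 34f4, 53f2, 6a38, 6b23, dcd0, dd54, e35a, e695}.
Among these, 33c2 is not an ancestor of any other common ancestor — it is the merge base.

33c2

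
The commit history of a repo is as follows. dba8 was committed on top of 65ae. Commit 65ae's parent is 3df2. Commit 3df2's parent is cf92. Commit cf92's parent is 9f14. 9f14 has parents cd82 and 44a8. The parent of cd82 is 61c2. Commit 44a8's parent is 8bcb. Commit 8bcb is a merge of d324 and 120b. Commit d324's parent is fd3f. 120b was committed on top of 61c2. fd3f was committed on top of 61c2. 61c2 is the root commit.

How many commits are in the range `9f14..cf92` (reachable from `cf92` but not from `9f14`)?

1

Reachable from cf92: {120b, 44a8, 61c2, 8bcb, 9f14, cd82, cf92, d324, fd3f}.
Reachable from 9f14: {120b, 44a8, 61c2, 8bcb, 9f14, cd82, d324, fd3f}.
In cf92's history but not 9f14's: {cf92} — 1 commit.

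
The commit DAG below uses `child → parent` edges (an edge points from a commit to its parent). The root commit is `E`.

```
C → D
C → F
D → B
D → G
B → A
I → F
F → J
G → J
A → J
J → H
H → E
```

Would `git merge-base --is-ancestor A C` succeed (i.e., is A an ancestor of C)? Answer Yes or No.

Ancestors of C (commits reachable by following parents): {A, B, C, D, E, F, G, H, J}.
A is in that set, so it is an ancestor of C.

Yes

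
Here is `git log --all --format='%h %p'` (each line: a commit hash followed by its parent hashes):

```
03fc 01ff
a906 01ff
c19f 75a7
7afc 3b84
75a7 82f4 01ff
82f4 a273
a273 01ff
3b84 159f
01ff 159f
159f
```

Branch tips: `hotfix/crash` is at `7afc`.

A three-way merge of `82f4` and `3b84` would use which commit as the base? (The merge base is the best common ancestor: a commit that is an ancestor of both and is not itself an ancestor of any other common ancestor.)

Ancestors of 82f4: {01ff, 159f, 82f4, a273}.
Ancestors of 3b84: {159f, 3b84}.
Common ancestors: {159f}.
The only common ancestor is 159f, so it is the merge base.

159f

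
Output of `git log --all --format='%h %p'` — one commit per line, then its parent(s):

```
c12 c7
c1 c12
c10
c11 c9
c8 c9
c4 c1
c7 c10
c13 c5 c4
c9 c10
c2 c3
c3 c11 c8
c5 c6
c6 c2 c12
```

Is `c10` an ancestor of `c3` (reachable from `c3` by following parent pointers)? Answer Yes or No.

Yes

Ancestors of c3 (commits reachable by following parents): {c10, c11, c3, c8, c9}.
c10 is in that set, so it is an ancestor of c3.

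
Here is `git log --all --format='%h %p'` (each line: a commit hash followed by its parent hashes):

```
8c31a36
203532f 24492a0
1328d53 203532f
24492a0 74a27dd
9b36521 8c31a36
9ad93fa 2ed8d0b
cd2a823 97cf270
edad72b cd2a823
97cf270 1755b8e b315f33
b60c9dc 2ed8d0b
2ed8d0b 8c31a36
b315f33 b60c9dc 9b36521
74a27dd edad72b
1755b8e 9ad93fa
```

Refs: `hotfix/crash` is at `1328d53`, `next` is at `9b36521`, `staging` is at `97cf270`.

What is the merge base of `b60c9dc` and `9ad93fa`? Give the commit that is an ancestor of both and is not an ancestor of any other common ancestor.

Ancestors of b60c9dc: {2ed8d0b, 8c31a36, b60c9dc}.
Ancestors of 9ad93fa: {2ed8d0b, 8c31a36, 9ad93fa}.
Common ancestors: {2ed8d0b, 8c31a36}.
Among these, 2ed8d0b is not an ancestor of any other common ancestor — it is the merge base.

2ed8d0b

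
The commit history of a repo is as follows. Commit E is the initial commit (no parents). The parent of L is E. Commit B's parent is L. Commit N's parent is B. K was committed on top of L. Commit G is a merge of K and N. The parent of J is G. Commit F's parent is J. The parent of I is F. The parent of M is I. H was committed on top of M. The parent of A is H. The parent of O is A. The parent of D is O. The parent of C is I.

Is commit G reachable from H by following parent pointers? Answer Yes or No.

Ancestors of H (commits reachable by following parents): {B, E, F, G, H, I, J, K, L, M, N}.
G is in that set, so it is an ancestor of H.

Yes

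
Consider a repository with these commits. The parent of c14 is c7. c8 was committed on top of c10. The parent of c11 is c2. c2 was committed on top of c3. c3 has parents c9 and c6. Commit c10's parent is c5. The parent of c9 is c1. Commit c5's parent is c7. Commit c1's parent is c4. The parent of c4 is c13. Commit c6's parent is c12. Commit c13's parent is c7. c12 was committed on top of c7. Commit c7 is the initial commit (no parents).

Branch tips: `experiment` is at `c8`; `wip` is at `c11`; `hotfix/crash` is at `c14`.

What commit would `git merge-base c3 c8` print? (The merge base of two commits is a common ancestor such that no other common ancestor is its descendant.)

Ancestors of c3: {c1, c12, c13, c3, c4, c6, c7, c9}.
Ancestors of c8: {c10, c5, c7, c8}.
Common ancestors: {c7}.
The only common ancestor is c7, so it is the merge base.

c7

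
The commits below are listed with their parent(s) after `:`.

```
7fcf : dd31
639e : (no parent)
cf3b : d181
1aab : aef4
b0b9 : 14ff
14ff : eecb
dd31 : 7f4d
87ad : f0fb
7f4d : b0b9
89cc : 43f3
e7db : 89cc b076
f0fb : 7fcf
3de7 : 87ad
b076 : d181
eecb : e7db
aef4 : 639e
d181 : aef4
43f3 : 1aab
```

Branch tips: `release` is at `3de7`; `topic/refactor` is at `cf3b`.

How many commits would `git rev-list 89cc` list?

5

Walking parent pointers from 89cc: reachable set = {1aab, 43f3, 639e, 89cc, aef4}.
That is 5 commits.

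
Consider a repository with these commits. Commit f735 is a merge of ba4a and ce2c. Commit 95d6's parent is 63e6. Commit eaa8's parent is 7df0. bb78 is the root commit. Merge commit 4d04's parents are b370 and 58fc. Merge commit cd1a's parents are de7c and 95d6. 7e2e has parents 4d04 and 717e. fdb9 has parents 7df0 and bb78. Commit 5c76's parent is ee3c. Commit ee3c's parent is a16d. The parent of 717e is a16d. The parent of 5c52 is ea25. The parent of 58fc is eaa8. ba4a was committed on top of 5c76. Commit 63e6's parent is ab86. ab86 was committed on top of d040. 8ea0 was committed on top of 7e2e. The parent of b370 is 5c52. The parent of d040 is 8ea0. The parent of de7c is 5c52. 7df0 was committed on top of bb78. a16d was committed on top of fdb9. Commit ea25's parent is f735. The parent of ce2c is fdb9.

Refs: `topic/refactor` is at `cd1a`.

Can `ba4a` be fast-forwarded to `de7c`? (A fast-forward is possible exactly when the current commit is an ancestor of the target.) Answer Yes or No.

A fast-forward from ba4a to de7c is possible iff ba4a is an ancestor of de7c.
Ancestors of de7c: {5c52, 5c76, 7df0, a16d, ba4a, bb78, ce2c, de7c, ea25, ee3c, f735, fdb9}.
ba4a is among them, so fast-forward is possible.

Yes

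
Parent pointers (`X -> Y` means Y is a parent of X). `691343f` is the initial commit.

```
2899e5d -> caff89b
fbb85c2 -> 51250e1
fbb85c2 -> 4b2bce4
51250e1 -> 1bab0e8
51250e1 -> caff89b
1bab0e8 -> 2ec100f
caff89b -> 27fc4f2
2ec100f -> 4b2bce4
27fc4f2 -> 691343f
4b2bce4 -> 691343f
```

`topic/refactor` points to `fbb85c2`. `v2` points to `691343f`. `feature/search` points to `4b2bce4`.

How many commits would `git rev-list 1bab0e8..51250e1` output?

Reachable from 51250e1: {1bab0e8, 27fc4f2, 2ec100f, 4b2bce4, 51250e1, 691343f, caff89b}.
Reachable from 1bab0e8: {1bab0e8, 2ec100f, 4b2bce4, 691343f}.
In 51250e1's history but not 1bab0e8's: {27fc4f2, 51250e1, caff89b} — 3 commits.

3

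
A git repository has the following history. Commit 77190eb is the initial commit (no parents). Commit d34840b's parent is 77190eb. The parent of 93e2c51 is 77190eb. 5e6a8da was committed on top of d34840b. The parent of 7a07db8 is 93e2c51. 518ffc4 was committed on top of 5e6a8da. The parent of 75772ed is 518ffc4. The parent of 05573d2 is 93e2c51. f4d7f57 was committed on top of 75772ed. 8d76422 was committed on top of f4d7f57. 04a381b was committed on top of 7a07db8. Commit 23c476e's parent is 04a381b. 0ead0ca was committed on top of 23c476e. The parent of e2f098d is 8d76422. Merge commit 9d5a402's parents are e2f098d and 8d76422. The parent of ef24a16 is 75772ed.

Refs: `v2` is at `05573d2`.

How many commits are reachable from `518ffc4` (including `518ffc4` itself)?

4

Walking parent pointers from 518ffc4: reachable set = {518ffc4, 5e6a8da, 77190eb, d34840b}.
That is 4 commits.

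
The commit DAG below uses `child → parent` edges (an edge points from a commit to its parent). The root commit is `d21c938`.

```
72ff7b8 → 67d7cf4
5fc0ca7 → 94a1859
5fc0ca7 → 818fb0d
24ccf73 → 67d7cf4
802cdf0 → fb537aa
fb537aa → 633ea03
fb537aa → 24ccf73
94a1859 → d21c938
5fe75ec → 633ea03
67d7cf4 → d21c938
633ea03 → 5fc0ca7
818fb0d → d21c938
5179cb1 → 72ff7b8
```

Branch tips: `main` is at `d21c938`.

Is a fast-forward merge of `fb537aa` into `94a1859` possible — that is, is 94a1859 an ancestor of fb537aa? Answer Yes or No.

Yes

A fast-forward from 94a1859 to fb537aa is possible iff 94a1859 is an ancestor of fb537aa.
Ancestors of fb537aa: {24ccf73, 5fc0ca7, 633ea03, 67d7cf4, 818fb0d, 94a1859, d21c938, fb537aa}.
94a1859 is among them, so fast-forward is possible.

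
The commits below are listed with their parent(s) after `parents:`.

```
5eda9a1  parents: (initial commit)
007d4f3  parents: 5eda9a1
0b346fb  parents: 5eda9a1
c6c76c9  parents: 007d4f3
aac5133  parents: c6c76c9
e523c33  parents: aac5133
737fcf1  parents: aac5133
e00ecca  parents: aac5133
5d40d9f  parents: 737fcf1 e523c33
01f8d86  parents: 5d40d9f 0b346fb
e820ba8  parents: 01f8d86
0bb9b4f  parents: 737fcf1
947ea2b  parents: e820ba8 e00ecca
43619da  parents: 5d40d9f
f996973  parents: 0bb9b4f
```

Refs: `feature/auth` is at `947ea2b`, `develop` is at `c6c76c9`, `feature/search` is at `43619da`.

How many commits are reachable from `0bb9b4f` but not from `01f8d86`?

Reachable from 0bb9b4f: {007d4f3, 0bb9b4f, 5eda9a1, 737fcf1, aac5133, c6c76c9}.
Reachable from 01f8d86: {007d4f3, 01f8d86, 0b346fb, 5d40d9f, 5eda9a1, 737fcf1, aac5133, c6c76c9, e523c33}.
In 0bb9b4f's history but not 01f8d86's: {0bb9b4f} — 1 commit.

1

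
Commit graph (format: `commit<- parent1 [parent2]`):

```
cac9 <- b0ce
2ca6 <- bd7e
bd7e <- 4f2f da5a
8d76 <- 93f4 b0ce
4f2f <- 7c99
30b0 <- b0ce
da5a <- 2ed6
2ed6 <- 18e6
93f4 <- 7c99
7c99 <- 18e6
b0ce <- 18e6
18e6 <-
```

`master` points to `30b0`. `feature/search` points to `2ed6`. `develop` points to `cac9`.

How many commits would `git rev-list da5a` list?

3

Walking parent pointers from da5a: reachable set = {18e6, 2ed6, da5a}.
That is 3 commits.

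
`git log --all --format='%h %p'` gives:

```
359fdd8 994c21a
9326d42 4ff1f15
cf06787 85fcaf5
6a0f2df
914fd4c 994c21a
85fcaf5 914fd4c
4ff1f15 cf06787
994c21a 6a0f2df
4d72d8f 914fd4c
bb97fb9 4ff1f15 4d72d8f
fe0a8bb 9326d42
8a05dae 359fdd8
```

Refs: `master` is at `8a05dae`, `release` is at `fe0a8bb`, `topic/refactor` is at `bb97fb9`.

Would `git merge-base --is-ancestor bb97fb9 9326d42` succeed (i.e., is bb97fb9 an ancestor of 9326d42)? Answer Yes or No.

No

Ancestors of 9326d42: {4ff1f15, 6a0f2df, 85fcaf5, 914fd4c, 9326d42, 994c21a, cf06787}.
bb97fb9 is not in that set, so it is not an ancestor of 9326d42.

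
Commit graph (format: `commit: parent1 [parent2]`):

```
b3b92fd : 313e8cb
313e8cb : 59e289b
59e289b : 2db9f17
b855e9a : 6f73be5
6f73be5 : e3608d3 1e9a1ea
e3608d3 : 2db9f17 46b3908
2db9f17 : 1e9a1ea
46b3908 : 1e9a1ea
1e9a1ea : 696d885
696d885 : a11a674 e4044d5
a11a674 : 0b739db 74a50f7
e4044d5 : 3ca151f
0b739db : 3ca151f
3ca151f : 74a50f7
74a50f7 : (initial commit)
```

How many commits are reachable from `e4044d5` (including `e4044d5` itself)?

3

Walking parent pointers from e4044d5: reachable set = {3ca151f, 74a50f7, e4044d5}.
That is 3 commits.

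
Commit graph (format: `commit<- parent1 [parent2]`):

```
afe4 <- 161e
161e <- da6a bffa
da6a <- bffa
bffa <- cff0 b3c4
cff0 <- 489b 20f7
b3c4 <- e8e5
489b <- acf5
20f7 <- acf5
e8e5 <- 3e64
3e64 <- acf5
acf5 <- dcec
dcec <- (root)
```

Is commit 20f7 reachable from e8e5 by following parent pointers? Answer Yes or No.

No

Ancestors of e8e5: {3e64, acf5, dcec, e8e5}.
20f7 is not in that set, so it is not an ancestor of e8e5.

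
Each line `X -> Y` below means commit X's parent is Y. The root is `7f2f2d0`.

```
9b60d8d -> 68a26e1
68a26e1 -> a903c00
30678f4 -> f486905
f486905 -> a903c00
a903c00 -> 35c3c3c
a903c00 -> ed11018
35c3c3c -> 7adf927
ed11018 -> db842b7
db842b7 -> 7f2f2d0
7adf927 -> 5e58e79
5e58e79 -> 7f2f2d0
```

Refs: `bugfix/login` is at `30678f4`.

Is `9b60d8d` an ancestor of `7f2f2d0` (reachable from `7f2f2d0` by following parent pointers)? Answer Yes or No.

Ancestors of 7f2f2d0: {7f2f2d0}.
9b60d8d is not in that set, so it is not an ancestor of 7f2f2d0.

No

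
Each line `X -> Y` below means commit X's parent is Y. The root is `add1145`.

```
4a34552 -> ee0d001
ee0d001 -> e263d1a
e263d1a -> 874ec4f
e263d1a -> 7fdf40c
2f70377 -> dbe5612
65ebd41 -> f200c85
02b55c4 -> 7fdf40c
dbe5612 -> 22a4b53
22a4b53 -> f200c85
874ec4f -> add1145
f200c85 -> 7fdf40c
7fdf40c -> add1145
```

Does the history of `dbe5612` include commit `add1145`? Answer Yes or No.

Ancestors of dbe5612 (commits reachable by following parents): {22a4b53, 7fdf40c, add1145, dbe5612, f200c85}.
add1145 is in that set, so it is an ancestor of dbe5612.

Yes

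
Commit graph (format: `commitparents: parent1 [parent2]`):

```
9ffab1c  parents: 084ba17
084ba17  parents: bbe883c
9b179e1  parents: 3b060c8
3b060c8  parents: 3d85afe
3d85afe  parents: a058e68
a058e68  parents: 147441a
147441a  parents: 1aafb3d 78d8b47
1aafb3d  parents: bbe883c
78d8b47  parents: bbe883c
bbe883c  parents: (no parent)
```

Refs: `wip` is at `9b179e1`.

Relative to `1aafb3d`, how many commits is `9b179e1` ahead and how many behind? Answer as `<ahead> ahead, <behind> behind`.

6 ahead, 0 behind

Reachable from 9b179e1: {147441a, 1aafb3d, 3b060c8, 3d85afe, 78d8b47, 9b179e1, a058e68, bbe883c}.
Reachable from 1aafb3d: {1aafb3d, bbe883c}.
Only in 9b179e1's history (ahead): {147441a, 3b060c8, 3d85afe, 78d8b47, 9b179e1, a058e68} — 6.
Only in 1aafb3d's history (behind): {} — 0.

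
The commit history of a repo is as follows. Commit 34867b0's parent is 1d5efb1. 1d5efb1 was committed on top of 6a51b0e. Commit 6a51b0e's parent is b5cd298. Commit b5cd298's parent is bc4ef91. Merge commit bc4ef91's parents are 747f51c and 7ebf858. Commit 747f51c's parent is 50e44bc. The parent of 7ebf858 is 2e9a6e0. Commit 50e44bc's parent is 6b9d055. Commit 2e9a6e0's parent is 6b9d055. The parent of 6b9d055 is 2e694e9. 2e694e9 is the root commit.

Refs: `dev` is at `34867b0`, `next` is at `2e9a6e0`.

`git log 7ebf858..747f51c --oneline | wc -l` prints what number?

Reachable from 747f51c: {2e694e9, 50e44bc, 6b9d055, 747f51c}.
Reachable from 7ebf858: {2e694e9, 2e9a6e0, 6b9d055, 7ebf858}.
In 747f51c's history but not 7ebf858's: {50e44bc, 747f51c} — 2 commits.

2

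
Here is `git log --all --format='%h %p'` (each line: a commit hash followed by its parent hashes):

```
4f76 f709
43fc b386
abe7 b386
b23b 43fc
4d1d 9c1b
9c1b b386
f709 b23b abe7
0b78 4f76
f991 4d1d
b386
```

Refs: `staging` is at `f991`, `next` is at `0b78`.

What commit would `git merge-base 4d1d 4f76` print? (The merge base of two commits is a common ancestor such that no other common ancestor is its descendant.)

Ancestors of 4d1d: {4d1d, 9c1b, b386}.
Ancestors of 4f76: {43fc, 4f76, abe7, b23b, b386, f709}.
Common ancestors: {b386}.
The only common ancestor is b386, so it is the merge base.

b386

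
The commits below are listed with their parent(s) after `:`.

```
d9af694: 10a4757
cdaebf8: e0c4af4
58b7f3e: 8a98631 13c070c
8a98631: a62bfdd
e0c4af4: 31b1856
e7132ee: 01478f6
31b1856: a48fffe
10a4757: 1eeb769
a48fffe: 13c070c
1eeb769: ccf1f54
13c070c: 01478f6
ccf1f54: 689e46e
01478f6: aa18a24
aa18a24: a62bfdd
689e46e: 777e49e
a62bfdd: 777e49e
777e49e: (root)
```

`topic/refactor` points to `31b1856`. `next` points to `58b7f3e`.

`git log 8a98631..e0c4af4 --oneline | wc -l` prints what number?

6

Reachable from e0c4af4: {01478f6, 13c070c, 31b1856, 777e49e, a48fffe, a62bfdd, aa18a24, e0c4af4}.
Reachable from 8a98631: {777e49e, 8a98631, a62bfdd}.
In e0c4af4's history but not 8a98631's: {01478f6, 13c070c, 31b1856, a48fffe, aa18a24, e0c4af4} — 6 commits.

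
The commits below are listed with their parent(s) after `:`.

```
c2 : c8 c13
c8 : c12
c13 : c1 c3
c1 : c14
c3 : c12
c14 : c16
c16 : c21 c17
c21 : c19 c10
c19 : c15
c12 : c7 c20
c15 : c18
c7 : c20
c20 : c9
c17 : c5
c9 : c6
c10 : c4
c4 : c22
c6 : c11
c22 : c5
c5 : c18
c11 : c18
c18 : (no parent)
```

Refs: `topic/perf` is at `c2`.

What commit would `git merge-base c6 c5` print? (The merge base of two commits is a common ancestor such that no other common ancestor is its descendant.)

c18

Ancestors of c6: {c11, c18, c6}.
Ancestors of c5: {c18, c5}.
Common ancestors: {c18}.
The only common ancestor is c18, so it is the merge base.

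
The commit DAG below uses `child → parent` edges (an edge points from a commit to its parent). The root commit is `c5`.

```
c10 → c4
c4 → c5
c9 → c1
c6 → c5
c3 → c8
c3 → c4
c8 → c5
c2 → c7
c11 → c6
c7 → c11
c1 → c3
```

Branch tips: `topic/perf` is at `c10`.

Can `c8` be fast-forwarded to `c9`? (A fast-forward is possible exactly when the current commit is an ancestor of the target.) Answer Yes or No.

Yes

A fast-forward from c8 to c9 is possible iff c8 is an ancestor of c9.
Ancestors of c9: {c1, c3, c4, c5, c8, c9}.
c8 is among them, so fast-forward is possible.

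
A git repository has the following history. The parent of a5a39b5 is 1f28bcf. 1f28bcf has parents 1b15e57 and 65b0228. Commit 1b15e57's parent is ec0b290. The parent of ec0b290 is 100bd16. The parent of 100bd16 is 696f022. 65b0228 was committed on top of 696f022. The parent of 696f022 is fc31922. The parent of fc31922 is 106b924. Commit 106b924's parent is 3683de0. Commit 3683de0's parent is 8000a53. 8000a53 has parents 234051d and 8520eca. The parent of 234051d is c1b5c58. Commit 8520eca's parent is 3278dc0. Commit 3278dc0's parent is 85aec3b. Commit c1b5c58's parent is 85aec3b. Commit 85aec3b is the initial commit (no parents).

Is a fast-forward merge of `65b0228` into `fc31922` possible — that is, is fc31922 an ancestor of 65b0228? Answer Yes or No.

Yes

A fast-forward from fc31922 to 65b0228 is possible iff fc31922 is an ancestor of 65b0228.
Ancestors of 65b0228: {106b924, 234051d, 3278dc0, 3683de0, 65b0228, 696f022, 8000a53, 8520eca, 85aec3b, c1b5c58, fc31922}.
fc31922 is among them, so fast-forward is possible.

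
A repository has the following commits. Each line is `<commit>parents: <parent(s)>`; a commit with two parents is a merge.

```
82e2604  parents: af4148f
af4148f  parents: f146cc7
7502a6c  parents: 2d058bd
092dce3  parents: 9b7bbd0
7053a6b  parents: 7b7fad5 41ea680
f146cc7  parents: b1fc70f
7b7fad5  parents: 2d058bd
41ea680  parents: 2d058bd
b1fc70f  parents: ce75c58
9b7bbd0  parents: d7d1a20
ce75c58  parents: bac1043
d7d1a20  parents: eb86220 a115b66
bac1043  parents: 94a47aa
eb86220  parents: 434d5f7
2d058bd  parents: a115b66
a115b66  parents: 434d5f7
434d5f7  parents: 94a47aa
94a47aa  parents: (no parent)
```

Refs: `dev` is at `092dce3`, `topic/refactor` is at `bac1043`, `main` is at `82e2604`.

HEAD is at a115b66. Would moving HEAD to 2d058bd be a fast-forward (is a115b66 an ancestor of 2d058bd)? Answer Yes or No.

A fast-forward from a115b66 to 2d058bd is possible iff a115b66 is an ancestor of 2d058bd.
Ancestors of 2d058bd: {2d058bd, 434d5f7, 94a47aa, a115b66}.
a115b66 is among them, so fast-forward is possible.

Yes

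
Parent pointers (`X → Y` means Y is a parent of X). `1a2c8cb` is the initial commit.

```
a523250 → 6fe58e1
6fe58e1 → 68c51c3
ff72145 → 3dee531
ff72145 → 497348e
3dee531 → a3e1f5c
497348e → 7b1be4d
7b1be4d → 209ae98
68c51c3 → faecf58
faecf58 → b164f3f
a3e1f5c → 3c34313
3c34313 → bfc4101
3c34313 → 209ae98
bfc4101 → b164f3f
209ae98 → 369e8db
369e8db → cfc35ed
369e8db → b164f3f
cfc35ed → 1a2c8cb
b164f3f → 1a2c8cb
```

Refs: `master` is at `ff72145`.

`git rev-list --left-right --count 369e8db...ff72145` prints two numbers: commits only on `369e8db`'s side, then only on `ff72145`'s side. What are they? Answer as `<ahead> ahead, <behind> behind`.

0 ahead, 8 behind

Reachable from 369e8db: {1a2c8cb, 369e8db, b164f3f, cfc35ed}.
Reachable from ff72145: {1a2c8cb, 209ae98, 369e8db, 3c34313, 3dee531, 497348e, 7b1be4d, a3e1f5c, b164f3f, bfc4101, cfc35ed, ff72145}.
Only in 369e8db's history (ahead): {} — 0.
Only in ff72145's history (behind): {209ae98, 3c34313, 3dee531, 497348e, 7b1be4d, a3e1f5c, bfc4101, ff72145} — 8.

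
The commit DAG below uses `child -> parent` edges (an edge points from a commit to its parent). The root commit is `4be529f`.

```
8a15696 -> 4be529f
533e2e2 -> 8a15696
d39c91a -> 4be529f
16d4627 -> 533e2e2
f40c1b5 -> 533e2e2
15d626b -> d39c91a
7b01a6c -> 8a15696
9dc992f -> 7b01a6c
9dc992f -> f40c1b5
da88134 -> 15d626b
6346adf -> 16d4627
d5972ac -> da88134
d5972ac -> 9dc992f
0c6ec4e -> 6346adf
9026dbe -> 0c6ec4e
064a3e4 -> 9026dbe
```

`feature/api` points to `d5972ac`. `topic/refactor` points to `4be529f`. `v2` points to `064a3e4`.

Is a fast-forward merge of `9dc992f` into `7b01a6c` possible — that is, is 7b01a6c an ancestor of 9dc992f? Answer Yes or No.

Yes

A fast-forward from 7b01a6c to 9dc992f is possible iff 7b01a6c is an ancestor of 9dc992f.
Ancestors of 9dc992f: {4be529f, 533e2e2, 7b01a6c, 8a15696, 9dc992f, f40c1b5}.
7b01a6c is among them, so fast-forward is possible.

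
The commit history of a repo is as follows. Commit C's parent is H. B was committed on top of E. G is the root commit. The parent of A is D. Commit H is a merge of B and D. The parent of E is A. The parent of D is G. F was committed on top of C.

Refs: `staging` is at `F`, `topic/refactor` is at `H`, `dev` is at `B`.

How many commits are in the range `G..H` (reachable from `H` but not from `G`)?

5

Reachable from H: {A, B, D, E, G, H}.
Reachable from G: {G}.
In H's history but not G's: {A, B, D, E, H} — 5 commits.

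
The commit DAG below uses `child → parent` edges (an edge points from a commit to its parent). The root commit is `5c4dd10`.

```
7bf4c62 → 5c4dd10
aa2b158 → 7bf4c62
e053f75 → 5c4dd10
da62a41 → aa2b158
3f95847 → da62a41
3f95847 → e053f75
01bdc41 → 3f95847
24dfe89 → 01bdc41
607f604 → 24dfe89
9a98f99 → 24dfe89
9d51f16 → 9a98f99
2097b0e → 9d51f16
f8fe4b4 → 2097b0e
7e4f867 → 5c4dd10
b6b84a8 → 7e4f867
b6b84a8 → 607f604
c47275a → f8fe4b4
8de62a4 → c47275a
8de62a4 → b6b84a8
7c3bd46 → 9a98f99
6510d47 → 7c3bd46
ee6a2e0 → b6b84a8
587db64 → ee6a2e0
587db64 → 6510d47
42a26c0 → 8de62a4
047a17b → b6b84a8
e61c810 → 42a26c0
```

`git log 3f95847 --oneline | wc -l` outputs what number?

Walking parent pointers from 3f95847: reachable set = {3f95847, 5c4dd10, 7bf4c62, aa2b158, da62a41, e053f75}.
That is 6 commits.

6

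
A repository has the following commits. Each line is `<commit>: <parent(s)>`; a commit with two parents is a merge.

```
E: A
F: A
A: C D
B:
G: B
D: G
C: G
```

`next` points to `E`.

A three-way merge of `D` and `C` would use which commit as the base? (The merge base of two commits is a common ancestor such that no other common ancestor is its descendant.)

G

Ancestors of D: {B, D, G}.
Ancestors of C: {B, C, G}.
Common ancestors: {B, G}.
Among these, G is not an ancestor of any other common ancestor — it is the merge base.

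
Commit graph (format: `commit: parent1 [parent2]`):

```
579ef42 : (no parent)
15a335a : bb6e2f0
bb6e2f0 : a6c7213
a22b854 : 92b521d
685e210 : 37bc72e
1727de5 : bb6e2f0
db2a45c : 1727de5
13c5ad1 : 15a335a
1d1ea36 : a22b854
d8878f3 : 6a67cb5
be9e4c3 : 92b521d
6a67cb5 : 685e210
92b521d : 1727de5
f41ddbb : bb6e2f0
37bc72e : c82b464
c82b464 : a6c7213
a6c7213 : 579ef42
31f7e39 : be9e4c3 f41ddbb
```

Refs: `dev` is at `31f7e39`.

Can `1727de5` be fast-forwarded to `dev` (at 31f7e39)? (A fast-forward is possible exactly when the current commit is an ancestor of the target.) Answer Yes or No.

A fast-forward from 1727de5 to 31f7e39 is possible iff 1727de5 is an ancestor of 31f7e39.
Ancestors of 31f7e39: {1727de5, 31f7e39, 579ef42, 92b521d, a6c7213, bb6e2f0, be9e4c3, f41ddbb}.
1727de5 is among them, so fast-forward is possible.

Yes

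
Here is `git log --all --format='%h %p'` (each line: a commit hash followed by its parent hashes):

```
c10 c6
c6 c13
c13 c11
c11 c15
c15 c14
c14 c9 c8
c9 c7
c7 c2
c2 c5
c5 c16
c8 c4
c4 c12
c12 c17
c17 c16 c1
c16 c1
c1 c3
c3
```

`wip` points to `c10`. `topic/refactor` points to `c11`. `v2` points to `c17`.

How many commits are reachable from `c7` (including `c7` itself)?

Walking parent pointers from c7: reachable set = {c1, c16, c2, c3, c5, c7}.
That is 6 commits.

6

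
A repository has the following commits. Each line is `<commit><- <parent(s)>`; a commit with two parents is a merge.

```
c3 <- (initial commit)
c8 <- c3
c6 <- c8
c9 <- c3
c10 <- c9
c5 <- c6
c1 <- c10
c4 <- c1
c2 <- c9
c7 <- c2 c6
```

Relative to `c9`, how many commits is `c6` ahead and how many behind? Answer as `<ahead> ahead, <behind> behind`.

2 ahead, 1 behind

Reachable from c6: {c3, c6, c8}.
Reachable from c9: {c3, c9}.
Only in c6's history (ahead): {c6, c8} — 2.
Only in c9's history (behind): {c9} — 1.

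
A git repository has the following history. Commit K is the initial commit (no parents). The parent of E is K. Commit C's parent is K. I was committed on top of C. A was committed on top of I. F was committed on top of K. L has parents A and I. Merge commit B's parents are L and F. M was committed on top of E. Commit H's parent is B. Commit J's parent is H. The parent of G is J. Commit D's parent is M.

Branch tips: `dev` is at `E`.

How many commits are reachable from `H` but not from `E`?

7

Reachable from H: {A, B, C, F, H, I, K, L}.
Reachable from E: {E, K}.
In H's history but not E's: {A, B, C, F, H, I, L} — 7 commits.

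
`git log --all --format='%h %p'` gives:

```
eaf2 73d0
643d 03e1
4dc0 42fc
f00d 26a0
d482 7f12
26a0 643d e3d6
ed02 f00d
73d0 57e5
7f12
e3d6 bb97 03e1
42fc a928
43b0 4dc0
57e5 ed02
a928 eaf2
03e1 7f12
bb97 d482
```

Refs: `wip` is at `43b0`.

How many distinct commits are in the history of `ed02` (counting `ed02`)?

9

Walking parent pointers from ed02: reachable set = {03e1, 26a0, 643d, 7f12, bb97, d482, e3d6, ed02, f00d}.
That is 9 commits.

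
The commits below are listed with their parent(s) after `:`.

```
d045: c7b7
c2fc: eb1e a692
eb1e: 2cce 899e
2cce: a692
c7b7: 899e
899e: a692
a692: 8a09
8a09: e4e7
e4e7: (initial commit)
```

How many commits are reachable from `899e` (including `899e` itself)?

4

Walking parent pointers from 899e: reachable set = {899e, 8a09, a692, e4e7}.
That is 4 commits.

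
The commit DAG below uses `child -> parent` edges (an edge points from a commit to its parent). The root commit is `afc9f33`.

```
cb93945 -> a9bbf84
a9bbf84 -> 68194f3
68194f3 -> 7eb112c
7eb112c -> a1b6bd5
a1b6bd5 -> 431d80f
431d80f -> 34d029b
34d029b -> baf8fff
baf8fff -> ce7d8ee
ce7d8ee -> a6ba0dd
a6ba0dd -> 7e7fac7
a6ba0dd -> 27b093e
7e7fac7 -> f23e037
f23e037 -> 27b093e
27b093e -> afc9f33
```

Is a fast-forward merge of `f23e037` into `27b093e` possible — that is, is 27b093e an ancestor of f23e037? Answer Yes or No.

Yes

A fast-forward from 27b093e to f23e037 is possible iff 27b093e is an ancestor of f23e037.
Ancestors of f23e037: {27b093e, afc9f33, f23e037}.
27b093e is among them, so fast-forward is possible.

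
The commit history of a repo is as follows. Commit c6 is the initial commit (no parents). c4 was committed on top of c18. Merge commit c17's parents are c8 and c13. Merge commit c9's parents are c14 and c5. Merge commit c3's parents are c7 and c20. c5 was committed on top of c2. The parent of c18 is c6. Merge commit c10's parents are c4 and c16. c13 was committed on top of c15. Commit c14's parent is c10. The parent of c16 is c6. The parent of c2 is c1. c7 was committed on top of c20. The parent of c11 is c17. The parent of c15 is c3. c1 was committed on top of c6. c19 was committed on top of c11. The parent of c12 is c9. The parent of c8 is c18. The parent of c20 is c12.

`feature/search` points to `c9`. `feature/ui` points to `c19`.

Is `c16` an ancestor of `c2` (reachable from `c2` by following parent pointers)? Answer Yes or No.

No

Ancestors of c2: {c1, c2, c6}.
c16 is not in that set, so it is not an ancestor of c2.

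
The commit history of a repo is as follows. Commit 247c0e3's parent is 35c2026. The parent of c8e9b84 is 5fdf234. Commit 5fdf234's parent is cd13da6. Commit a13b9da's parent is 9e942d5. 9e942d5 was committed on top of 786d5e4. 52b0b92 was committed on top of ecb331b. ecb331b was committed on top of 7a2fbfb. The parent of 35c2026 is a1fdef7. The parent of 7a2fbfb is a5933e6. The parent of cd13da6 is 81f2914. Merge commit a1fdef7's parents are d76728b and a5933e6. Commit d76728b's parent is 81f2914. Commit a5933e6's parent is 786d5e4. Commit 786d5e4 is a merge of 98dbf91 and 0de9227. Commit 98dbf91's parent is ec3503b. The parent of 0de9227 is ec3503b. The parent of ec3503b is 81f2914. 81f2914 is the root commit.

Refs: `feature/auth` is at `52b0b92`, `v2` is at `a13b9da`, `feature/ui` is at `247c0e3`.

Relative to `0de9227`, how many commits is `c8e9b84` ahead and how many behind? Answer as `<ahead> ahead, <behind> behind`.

3 ahead, 2 behind

Reachable from c8e9b84: {5fdf234, 81f2914, c8e9b84, cd13da6}.
Reachable from 0de9227: {0de9227, 81f2914, ec3503b}.
Only in c8e9b84's history (ahead): {5fdf234, c8e9b84, cd13da6} — 3.
Only in 0de9227's history (behind): {0de9227, ec3503b} — 2.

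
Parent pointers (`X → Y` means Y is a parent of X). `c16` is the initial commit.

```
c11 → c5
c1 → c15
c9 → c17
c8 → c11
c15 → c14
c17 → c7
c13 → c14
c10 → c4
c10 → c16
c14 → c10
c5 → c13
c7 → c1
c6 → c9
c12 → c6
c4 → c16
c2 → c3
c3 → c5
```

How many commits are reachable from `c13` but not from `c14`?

Reachable from c13: {c10, c13, c14, c16, c4}.
Reachable from c14: {c10, c14, c16, c4}.
In c13's history but not c14's: {c13} — 1 commit.

1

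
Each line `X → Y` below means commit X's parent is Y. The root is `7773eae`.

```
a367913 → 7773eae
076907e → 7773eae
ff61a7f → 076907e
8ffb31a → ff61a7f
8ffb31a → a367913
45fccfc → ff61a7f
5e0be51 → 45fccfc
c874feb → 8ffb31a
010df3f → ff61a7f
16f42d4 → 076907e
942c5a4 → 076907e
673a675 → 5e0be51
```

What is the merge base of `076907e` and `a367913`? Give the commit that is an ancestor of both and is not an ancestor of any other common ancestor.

7773eae

Ancestors of 076907e: {076907e, 7773eae}.
Ancestors of a367913: {7773eae, a367913}.
Common ancestors: {7773eae}.
The only common ancestor is 7773eae, so it is the merge base.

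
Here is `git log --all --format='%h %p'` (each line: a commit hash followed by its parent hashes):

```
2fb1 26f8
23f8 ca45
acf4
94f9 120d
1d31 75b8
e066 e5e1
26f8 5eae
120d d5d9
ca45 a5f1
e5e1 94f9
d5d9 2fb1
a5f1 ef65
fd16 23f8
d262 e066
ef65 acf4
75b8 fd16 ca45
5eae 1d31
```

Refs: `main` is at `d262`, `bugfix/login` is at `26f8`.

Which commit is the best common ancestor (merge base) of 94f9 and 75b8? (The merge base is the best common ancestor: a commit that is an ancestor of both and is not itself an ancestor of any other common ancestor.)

Ancestors of 94f9: {120d, 1d31, 23f8, 26f8, 2fb1, 5eae, 75b8, 94f9, a5f1, acf4, ca45, d5d9, ef65, fd16}.
Ancestors of 75b8: {23f8, 75b8, a5f1, acf4, ca45, ef65, fd16}.
Common ancestors: {23f8, 75b8, a5f1, acf4, ca45, ef65, fd16}.
Among these, 75b8 is not an ancestor of any other common ancestor — it is the merge base.

75b8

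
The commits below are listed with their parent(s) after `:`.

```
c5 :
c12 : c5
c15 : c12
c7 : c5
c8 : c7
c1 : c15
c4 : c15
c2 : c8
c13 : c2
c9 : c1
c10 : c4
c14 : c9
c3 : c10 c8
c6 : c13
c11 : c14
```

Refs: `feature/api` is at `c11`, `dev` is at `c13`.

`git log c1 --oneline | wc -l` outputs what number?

Walking parent pointers from c1: reachable set = {c1, c12, c15, c5}.
That is 4 commits.

4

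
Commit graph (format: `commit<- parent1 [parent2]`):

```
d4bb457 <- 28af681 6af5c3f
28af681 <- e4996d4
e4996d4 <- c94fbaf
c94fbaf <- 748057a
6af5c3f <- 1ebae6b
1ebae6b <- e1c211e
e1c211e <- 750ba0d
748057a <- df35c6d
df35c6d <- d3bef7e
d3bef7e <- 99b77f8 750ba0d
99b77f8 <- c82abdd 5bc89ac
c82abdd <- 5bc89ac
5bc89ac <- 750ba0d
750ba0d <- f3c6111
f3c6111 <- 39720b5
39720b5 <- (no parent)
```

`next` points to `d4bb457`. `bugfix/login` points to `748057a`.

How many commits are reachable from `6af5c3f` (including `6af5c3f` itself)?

6

Walking parent pointers from 6af5c3f: reachable set = {1ebae6b, 39720b5, 6af5c3f, 750ba0d, e1c211e, f3c6111}.
That is 6 commits.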